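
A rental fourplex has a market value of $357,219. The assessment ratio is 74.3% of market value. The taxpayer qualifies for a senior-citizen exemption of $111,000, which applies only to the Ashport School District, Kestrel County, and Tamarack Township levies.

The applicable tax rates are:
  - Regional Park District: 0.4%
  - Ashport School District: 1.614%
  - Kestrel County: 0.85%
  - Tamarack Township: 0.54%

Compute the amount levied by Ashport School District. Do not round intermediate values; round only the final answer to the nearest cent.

Assessed value = $357,219 × 0.743 = $265,413.717
Ashport School District taxable value = $265,413.717 − $111,000 = $154,413.717
Ashport School District levy = $154,413.717 × 0.01614 = $2,492.23739238

$2,492.24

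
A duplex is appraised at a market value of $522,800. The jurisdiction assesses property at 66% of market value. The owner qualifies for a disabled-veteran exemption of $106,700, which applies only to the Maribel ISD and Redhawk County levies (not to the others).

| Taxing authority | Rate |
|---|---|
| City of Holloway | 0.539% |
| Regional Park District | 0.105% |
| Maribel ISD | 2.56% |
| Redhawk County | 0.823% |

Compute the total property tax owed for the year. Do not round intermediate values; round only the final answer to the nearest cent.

Assessed value = $522,800 × 0.66 = $345,048
City of Holloway: $345,048 × 0.00539 = $1,859.80872
Regional Park District: $345,048 × 0.00105 = $362.3004
Maribel ISD: ($345,048 − $106,700) × 0.0256 = $238,348 × 0.0256 = $6,101.7088
Redhawk County: ($345,048 − $106,700) × 0.00823 = $238,348 × 0.00823 = $1,961.60404
Total = $10,285.42196

$10,285.42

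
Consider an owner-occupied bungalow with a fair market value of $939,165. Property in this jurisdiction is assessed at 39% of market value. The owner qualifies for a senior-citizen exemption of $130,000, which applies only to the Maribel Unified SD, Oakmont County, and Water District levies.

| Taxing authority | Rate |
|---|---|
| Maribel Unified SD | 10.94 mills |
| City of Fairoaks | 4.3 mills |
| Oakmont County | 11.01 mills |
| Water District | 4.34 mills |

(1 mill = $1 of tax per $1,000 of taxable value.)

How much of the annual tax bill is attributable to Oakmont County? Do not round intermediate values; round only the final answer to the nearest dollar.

Assessed value = $939,165 × 0.39 = $366,274.35
Oakmont County taxable value = $366,274.35 − $130,000 = $236,274.35
Oakmont County levy = $236,274.35 × 0.01101 = $2,601.3805935

$2,601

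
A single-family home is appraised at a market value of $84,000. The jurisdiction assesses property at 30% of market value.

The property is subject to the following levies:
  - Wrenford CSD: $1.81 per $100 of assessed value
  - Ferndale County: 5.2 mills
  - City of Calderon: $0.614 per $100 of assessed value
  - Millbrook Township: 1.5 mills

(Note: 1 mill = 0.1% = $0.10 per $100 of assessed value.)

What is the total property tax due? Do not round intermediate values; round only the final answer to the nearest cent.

$779.69

Assessed value = $84,000 × 0.3 = $25,200
Wrenford CSD: $25,200 × 0.0181 = $456.12
Ferndale County: $25,200 × 0.0052 = $131.04
City of Calderon: $25,200 × 0.00614 = $154.728
Millbrook Township: $25,200 × 0.0015 = $37.8
Total = $779.688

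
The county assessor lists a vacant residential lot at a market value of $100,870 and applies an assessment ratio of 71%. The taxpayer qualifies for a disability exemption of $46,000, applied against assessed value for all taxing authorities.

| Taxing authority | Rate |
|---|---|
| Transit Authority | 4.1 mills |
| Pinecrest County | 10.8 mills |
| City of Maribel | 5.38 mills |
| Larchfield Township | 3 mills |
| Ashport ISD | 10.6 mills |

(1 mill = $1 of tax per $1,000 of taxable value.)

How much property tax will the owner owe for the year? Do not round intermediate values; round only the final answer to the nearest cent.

$867.93

Assessed value = $100,870 × 0.71 = $71,617.7
Taxable value = $71,617.7 − $46,000 = $25,617.7
Transit Authority: $25,617.7 × 0.0041 = $105.03257
Pinecrest County: $25,617.7 × 0.0108 = $276.67116
City of Maribel: $25,617.7 × 0.00538 = $137.823226
Larchfield Township: $25,617.7 × 0.003 = $76.8531
Ashport ISD: $25,617.7 × 0.0106 = $271.54762
Total = $105.03257 + $276.67116 + $137.823226 + $76.8531 + $271.54762 = $867.927676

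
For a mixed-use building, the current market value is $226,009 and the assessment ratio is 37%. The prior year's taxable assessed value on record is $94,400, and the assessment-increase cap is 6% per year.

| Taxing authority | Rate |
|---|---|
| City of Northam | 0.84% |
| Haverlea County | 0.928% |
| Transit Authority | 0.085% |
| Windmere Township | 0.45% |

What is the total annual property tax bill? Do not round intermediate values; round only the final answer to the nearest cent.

$1,925.85

Uncapped assessed value = $226,009 × 0.37 = $83,623.33
Cap limit = $94,400 × 1.06 = $100,064
Taxable assessed value = min($83,623.33, $100,064) = $83,623.33 (cap does not bind)
City of Northam: $83,623.33 × 0.0084 = $702.435972
Haverlea County: $83,623.33 × 0.00928 = $776.0245024
Transit Authority: $83,623.33 × 0.00085 = $71.0798305
Windmere Township: $83,623.33 × 0.0045 = $376.304985
Total = $1,925.8452899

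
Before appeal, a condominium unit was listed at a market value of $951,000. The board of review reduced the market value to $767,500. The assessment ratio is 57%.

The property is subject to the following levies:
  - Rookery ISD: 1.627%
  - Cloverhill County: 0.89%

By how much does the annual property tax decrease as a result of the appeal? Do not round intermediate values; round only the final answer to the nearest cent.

$2,632.66

Old assessed value = $951,000 × 0.57 = $542,070
New assessed value = $767,500 × 0.57 = $437,475
Combined rate = 0.01627 + 0.0089 = 0.02517
Old tax = $542,070 × 0.02517 = $13,643.9019
New tax = $437,475 × 0.02517 = $11,011.24575
Reduction = $13,643.9019 − $11,011.24575 = $2,632.65615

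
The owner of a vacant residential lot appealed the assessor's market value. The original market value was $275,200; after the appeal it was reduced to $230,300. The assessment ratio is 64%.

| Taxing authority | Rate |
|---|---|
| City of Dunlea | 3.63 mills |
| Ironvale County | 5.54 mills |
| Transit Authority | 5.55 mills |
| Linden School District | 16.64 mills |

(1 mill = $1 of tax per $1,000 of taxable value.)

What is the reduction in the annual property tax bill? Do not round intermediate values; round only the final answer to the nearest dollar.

Old assessed value = $275,200 × 0.64 = $176,128
New assessed value = $230,300 × 0.64 = $147,392
Combined rate = 0.00363 + 0.00554 + 0.00555 + 0.01664 = 0.03136
Old tax = $176,128 × 0.03136 = $5,523.37408
New tax = $147,392 × 0.03136 = $4,622.21312
Reduction = $5,523.37408 − $4,622.21312 = $901.16096

$901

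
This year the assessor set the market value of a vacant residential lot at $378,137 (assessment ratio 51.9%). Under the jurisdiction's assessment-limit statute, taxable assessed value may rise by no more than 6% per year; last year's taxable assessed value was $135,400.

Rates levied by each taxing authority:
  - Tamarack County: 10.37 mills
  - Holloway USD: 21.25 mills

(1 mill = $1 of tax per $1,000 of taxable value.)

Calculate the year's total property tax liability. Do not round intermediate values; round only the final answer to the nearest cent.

Uncapped assessed value = $378,137 × 0.519 = $196,253.103
Cap limit = $135,400 × 1.06 = $143,524
Taxable assessed value = min($196,253.103, $143,524) = $143,524 (cap binds)
Tamarack County: $143,524 × 0.01037 = $1,488.34388
Holloway USD: $143,524 × 0.02125 = $3,049.885
Total = $4,538.22888

$4,538.23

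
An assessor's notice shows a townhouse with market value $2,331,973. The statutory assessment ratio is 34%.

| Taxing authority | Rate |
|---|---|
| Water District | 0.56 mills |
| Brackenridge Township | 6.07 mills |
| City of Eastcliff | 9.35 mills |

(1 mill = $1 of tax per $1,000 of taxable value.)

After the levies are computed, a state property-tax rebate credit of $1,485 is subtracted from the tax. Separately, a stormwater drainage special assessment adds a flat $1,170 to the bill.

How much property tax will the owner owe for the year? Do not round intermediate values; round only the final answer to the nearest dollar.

Assessed value = $2,331,973 × 0.34 = $792,870.82
Water District: $792,870.82 × 0.00056 = $444.0076592
Brackenridge Township: $792,870.82 × 0.00607 = $4,812.7258774
City of Eastcliff: $792,870.82 × 0.00935 = $7,413.342167
Levies subtotal = $12,670.0757036
After credit = $12,670.0757036 − $1,485 = $11,185.0757036
Total = $11,185.0757036 + $1,170 = $12,355.0757036

$12,355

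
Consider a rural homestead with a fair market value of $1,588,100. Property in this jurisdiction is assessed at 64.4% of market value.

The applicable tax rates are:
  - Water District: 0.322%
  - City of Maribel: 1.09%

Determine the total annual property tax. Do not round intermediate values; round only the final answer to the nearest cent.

Assessed value = $1,588,100 × 0.644 = $1,022,736.4
Water District: $1,022,736.4 × 0.00322 = $3,293.211208
City of Maribel: $1,022,736.4 × 0.0109 = $11,147.82676
Total = $3,293.211208 + $11,147.82676 = $14,441.037968

$14,441.04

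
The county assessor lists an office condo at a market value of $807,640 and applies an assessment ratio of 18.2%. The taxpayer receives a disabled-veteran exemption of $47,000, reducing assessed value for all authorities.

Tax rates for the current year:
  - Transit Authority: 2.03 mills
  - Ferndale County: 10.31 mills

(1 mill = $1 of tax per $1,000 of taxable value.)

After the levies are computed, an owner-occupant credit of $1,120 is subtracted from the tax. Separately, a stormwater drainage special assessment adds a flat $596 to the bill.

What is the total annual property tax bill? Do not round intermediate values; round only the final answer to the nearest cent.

$709.88

Assessed value = $807,640 × 0.182 = $146,990.48
Taxable value = $146,990.48 − $47,000 = $99,990.48
Transit Authority: $99,990.48 × 0.00203 = $202.9806744
Ferndale County: $99,990.48 × 0.01031 = $1,030.9018488
Levies subtotal = $1,233.8825232
After credit = $1,233.8825232 − $1,120 = $113.8825232
Total = $113.8825232 + $596 = $709.8825232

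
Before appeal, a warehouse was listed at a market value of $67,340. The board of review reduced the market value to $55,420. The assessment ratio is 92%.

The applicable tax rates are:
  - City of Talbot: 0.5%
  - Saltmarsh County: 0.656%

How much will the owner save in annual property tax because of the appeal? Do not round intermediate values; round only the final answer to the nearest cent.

Old assessed value = $67,340 × 0.92 = $61,952.8
New assessed value = $55,420 × 0.92 = $50,986.4
Combined rate = 0.005 + 0.00656 = 0.01156
Old tax = $61,952.8 × 0.01156 = $716.174368
New tax = $50,986.4 × 0.01156 = $589.402784
Reduction = $716.174368 − $589.402784 = $126.771584

$126.77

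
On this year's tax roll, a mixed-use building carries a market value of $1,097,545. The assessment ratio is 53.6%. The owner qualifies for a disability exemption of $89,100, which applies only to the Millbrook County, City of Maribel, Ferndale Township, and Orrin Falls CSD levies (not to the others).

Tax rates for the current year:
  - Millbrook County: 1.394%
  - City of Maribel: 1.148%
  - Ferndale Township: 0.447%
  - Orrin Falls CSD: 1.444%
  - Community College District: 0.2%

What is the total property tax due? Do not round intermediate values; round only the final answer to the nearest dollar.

$23,305

Assessed value = $1,097,545 × 0.536 = $588,284.12
Millbrook County: ($588,284.12 − $89,100) × 0.01394 = $499,184.12 × 0.01394 = $6,958.6266328
City of Maribel: ($588,284.12 − $89,100) × 0.01148 = $499,184.12 × 0.01148 = $5,730.6336976
Ferndale Township: ($588,284.12 − $89,100) × 0.00447 = $499,184.12 × 0.00447 = $2,231.3530164
Orrin Falls CSD: ($588,284.12 − $89,100) × 0.01444 = $499,184.12 × 0.01444 = $7,208.2186928
Community College District: $588,284.12 × 0.002 = $1,176.56824
Total = $23,305.4002796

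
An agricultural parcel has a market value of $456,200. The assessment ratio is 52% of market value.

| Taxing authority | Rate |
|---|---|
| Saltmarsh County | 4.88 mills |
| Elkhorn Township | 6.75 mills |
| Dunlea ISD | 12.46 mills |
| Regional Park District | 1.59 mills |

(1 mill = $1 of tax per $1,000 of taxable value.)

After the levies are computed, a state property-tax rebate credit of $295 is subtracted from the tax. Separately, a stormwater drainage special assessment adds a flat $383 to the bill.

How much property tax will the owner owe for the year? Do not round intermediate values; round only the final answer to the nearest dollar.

$6,180

Assessed value = $456,200 × 0.52 = $237,224
Saltmarsh County: $237,224 × 0.00488 = $1,157.65312
Elkhorn Township: $237,224 × 0.00675 = $1,601.262
Dunlea ISD: $237,224 × 0.01246 = $2,955.81104
Regional Park District: $237,224 × 0.00159 = $377.18616
Levies subtotal = $6,091.91232
After credit = $6,091.91232 − $295 = $5,796.91232
Total = $5,796.91232 + $383 = $6,179.91232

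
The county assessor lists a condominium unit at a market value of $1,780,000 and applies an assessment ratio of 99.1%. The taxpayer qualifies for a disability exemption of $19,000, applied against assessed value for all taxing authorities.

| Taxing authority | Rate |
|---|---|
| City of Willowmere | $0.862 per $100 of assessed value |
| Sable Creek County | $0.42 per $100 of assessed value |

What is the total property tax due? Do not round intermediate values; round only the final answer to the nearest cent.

$22,370.64

Assessed value = $1,780,000 × 0.991 = $1,763,980
Taxable value = $1,763,980 − $19,000 = $1,744,980
City of Willowmere: $1,744,980 × 0.00862 = $15,041.7276
Sable Creek County: $1,744,980 × 0.0042 = $7,328.916
Total = $15,041.7276 + $7,328.916 = $22,370.6436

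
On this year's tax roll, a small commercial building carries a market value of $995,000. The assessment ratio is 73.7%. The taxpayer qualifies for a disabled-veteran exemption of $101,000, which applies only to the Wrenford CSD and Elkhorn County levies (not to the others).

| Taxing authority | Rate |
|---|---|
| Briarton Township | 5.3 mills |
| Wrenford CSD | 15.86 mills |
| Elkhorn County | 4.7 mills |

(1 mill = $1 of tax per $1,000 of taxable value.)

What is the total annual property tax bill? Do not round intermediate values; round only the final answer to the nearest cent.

$16,886.97

Assessed value = $995,000 × 0.737 = $733,315
Briarton Township: $733,315 × 0.0053 = $3,886.5695
Wrenford CSD: ($733,315 − $101,000) × 0.01586 = $632,315 × 0.01586 = $10,028.5159
Elkhorn County: ($733,315 − $101,000) × 0.0047 = $632,315 × 0.0047 = $2,971.8805
Total = $16,886.9659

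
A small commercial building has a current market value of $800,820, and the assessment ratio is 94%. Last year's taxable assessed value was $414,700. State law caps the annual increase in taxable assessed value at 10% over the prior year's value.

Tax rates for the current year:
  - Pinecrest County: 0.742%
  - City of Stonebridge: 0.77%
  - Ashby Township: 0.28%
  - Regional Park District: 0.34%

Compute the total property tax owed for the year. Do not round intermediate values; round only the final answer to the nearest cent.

Uncapped assessed value = $800,820 × 0.94 = $752,770.8
Cap limit = $414,700 × 1.1 = $456,170
Taxable assessed value = min($752,770.8, $456,170) = $456,170 (cap binds)
Pinecrest County: $456,170 × 0.00742 = $3,384.7814
City of Stonebridge: $456,170 × 0.0077 = $3,512.509
Ashby Township: $456,170 × 0.0028 = $1,277.276
Regional Park District: $456,170 × 0.0034 = $1,550.978
Total = $9,725.5444

$9,725.54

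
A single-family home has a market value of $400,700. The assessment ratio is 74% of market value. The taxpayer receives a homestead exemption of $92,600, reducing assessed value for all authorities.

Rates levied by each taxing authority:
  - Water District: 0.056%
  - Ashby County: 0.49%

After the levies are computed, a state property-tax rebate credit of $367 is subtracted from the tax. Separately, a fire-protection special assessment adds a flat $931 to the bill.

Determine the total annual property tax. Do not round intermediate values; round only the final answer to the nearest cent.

$1,677.39

Assessed value = $400,700 × 0.74 = $296,518
Taxable value = $296,518 − $92,600 = $203,918
Water District: $203,918 × 0.00056 = $114.19408
Ashby County: $203,918 × 0.0049 = $999.1982
Levies subtotal = $1,113.39228
After credit = $1,113.39228 − $367 = $746.39228
Total = $746.39228 + $931 = $1,677.39228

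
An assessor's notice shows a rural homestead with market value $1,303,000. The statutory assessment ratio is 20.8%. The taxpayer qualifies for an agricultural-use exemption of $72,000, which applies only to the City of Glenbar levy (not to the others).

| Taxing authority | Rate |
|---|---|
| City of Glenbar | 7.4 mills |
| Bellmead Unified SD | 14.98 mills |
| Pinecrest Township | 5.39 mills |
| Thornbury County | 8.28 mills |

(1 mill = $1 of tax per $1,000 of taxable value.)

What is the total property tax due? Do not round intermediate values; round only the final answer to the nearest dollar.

$9,238

Assessed value = $1,303,000 × 0.208 = $271,024
City of Glenbar: ($271,024 − $72,000) × 0.0074 = $199,024 × 0.0074 = $1,472.7776
Bellmead Unified SD: $271,024 × 0.01498 = $4,059.93952
Pinecrest Township: $271,024 × 0.00539 = $1,460.81936
Thornbury County: $271,024 × 0.00828 = $2,244.07872
Total = $9,237.6152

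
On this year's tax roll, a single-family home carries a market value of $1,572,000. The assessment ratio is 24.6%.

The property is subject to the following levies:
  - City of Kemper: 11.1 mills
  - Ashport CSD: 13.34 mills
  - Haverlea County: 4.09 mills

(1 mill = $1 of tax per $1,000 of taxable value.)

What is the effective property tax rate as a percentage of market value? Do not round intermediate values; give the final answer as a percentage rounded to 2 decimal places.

0.70%

Assessed value = $1,572,000 × 0.246 = $386,712
City of Kemper: $386,712 × 0.0111 = $4,292.5032
Ashport CSD: $386,712 × 0.01334 = $5,158.73808
Haverlea County: $386,712 × 0.00409 = $1,581.65208
Total tax = $11,032.89336
Effective rate = $11,032.89336 ÷ $1,572,000 = 0.70% of market value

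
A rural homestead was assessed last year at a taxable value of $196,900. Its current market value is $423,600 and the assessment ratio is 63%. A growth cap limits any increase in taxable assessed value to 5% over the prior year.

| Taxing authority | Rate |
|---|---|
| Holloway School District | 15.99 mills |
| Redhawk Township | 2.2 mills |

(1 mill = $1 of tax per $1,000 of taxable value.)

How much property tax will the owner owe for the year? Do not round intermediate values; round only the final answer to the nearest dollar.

$3,761

Uncapped assessed value = $423,600 × 0.63 = $266,868
Cap limit = $196,900 × 1.05 = $206,745
Taxable assessed value = min($266,868, $206,745) = $206,745 (cap binds)
Holloway School District: $206,745 × 0.01599 = $3,305.85255
Redhawk Township: $206,745 × 0.0022 = $454.839
Total = $3,760.69155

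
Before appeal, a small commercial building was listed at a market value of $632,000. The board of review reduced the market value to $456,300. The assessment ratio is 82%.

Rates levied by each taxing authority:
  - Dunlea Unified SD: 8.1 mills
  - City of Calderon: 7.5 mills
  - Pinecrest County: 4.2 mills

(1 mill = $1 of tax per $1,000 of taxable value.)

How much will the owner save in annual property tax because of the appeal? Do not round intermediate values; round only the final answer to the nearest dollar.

Old assessed value = $632,000 × 0.82 = $518,240
New assessed value = $456,300 × 0.82 = $374,166
Combined rate = 0.0081 + 0.0075 + 0.0042 = 0.0198
Old tax = $518,240 × 0.0198 = $10,261.152
New tax = $374,166 × 0.0198 = $7,408.4868
Reduction = $10,261.152 − $7,408.4868 = $2,852.6652

$2,853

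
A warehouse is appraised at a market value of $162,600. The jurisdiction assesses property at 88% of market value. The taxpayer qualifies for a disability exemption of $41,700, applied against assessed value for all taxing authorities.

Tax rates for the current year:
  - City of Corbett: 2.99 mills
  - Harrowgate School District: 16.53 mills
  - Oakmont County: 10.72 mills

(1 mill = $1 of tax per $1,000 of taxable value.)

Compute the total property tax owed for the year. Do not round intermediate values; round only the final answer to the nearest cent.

Assessed value = $162,600 × 0.88 = $143,088
Taxable value = $143,088 − $41,700 = $101,388
City of Corbett: $101,388 × 0.00299 = $303.15012
Harrowgate School District: $101,388 × 0.01653 = $1,675.94364
Oakmont County: $101,388 × 0.01072 = $1,086.87936
Total = $303.15012 + $1,675.94364 + $1,086.87936 = $3,065.97312

$3,065.97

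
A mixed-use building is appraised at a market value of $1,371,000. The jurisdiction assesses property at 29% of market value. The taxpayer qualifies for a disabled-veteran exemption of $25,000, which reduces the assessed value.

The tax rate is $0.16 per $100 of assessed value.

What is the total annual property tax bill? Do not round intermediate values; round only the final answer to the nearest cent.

Assessed value = $1,371,000 × 0.29 = $397,590
Taxable value = $397,590 − $25,000 = $372,590
Tax = $372,590 × 0.0016 = $596.144

$596.14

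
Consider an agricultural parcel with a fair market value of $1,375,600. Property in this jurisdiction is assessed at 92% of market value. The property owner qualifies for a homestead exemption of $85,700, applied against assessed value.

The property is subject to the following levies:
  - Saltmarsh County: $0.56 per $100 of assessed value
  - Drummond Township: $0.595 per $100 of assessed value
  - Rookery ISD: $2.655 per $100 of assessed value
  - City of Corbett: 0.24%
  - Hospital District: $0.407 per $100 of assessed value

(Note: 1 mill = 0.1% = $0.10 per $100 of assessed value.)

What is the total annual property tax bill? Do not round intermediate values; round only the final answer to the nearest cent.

$52,586.00

Assessed value = $1,375,600 × 0.92 = $1,265,552
Taxable value = $1,265,552 − $85,700 = $1,179,852
Saltmarsh County: $1,179,852 × 0.0056 = $6,607.1712
Drummond Township: $1,179,852 × 0.00595 = $7,020.1194
Rookery ISD: $1,179,852 × 0.02655 = $31,325.0706
City of Corbett: $1,179,852 × 0.0024 = $2,831.6448
Hospital District: $1,179,852 × 0.00407 = $4,801.99764
Total = $52,586.00364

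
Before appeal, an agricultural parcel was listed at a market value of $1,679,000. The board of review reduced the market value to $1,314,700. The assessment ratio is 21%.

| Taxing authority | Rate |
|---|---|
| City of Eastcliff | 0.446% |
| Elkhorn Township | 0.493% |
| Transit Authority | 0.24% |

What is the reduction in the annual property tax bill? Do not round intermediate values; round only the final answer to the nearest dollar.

$902

Old assessed value = $1,679,000 × 0.21 = $352,590
New assessed value = $1,314,700 × 0.21 = $276,087
Combined rate = 0.00446 + 0.00493 + 0.0024 = 0.01179
Old tax = $352,590 × 0.01179 = $4,157.0361
New tax = $276,087 × 0.01179 = $3,255.06573
Reduction = $4,157.0361 − $3,255.06573 = $901.97037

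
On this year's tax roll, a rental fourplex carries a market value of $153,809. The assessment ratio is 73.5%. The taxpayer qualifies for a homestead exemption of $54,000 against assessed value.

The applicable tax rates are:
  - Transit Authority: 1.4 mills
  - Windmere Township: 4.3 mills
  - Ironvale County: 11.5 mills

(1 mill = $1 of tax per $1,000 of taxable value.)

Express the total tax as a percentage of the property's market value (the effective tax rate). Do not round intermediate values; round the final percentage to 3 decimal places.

0.660%

Assessed value = $153,809 × 0.735 = $113,049.615
Taxable value = $113,049.615 − $54,000 = $59,049.615
Transit Authority: $59,049.615 × 0.0014 = $82.669461
Windmere Township: $59,049.615 × 0.0043 = $253.9133445
Ironvale County: $59,049.615 × 0.0115 = $679.0705725
Total tax = $1,015.653378
Effective rate = $1,015.653378 ÷ $153,809 = 0.660% of market value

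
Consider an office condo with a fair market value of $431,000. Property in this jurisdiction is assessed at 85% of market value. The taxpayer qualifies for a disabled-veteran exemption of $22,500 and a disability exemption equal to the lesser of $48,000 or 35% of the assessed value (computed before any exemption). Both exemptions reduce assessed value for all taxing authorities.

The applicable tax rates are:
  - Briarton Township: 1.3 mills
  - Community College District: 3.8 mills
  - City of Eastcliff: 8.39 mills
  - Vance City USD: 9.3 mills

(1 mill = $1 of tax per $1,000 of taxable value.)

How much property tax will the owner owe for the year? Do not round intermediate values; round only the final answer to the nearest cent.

Assessed value = $431,000 × 0.85 = $366,350
Disability exemption = min($48,000, 35% × $366,350) = min($48,000, $128,222.5) = $48,000 (dollar cap binds)
Taxable value = $366,350 − $22,500 − $48,000 = $295,850
Briarton Township: $295,850 × 0.0013 = $384.605
Community College District: $295,850 × 0.0038 = $1,124.23
City of Eastcliff: $295,850 × 0.00839 = $2,482.1815
Vance City USD: $295,850 × 0.0093 = $2,751.405
Total = $6,742.4215

$6,742.42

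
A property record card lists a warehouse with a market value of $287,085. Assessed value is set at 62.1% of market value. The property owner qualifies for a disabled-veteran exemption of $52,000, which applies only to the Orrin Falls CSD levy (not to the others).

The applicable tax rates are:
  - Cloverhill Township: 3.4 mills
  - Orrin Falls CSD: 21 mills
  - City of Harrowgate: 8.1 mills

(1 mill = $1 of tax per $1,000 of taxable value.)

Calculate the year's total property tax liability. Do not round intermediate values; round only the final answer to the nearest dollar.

$4,702

Assessed value = $287,085 × 0.621 = $178,279.785
Cloverhill Township: $178,279.785 × 0.0034 = $606.151269
Orrin Falls CSD: ($178,279.785 − $52,000) × 0.021 = $126,279.785 × 0.021 = $2,651.875485
City of Harrowgate: $178,279.785 × 0.0081 = $1,444.0662585
Total = $4,702.0930125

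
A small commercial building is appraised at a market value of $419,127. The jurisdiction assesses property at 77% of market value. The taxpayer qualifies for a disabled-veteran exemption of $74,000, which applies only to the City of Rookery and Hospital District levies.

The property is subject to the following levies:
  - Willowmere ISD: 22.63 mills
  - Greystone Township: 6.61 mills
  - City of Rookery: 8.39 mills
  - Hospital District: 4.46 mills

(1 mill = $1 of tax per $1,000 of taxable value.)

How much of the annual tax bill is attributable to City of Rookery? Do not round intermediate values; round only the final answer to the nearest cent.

$2,086.83

Assessed value = $419,127 × 0.77 = $322,727.79
City of Rookery taxable value = $322,727.79 − $74,000 = $248,727.79
City of Rookery levy = $248,727.79 × 0.00839 = $2,086.8261581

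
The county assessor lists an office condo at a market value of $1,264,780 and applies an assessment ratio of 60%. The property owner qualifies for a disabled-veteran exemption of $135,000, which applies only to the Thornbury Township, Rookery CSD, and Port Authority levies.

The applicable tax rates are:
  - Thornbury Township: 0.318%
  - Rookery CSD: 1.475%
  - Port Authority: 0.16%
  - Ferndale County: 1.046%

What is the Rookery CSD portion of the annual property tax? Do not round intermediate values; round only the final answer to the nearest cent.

Assessed value = $1,264,780 × 0.6 = $758,868
Rookery CSD taxable value = $758,868 − $135,000 = $623,868
Rookery CSD levy = $623,868 × 0.01475 = $9,202.053

$9,202.05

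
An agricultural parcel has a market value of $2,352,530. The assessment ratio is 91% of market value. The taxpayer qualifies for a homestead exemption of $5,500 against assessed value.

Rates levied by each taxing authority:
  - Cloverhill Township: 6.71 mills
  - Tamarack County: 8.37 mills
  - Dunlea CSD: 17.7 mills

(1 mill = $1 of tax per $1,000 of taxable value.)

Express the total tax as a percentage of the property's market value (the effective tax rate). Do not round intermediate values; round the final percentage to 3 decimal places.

2.975%

Assessed value = $2,352,530 × 0.91 = $2,140,802.3
Taxable value = $2,140,802.3 − $5,500 = $2,135,302.3
Cloverhill Township: $2,135,302.3 × 0.00671 = $14,327.878433
Tamarack County: $2,135,302.3 × 0.00837 = $17,872.480251
Dunlea CSD: $2,135,302.3 × 0.0177 = $37,794.85071
Total tax = $69,995.209394
Effective rate = $69,995.209394 ÷ $2,352,530 = 2.975% of market value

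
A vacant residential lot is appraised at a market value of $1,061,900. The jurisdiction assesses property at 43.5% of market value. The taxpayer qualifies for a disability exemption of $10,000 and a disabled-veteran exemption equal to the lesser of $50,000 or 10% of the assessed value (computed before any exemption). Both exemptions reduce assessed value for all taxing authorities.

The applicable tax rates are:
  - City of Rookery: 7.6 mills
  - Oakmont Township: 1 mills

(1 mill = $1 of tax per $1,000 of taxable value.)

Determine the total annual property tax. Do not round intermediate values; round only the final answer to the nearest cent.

$3,489.31

Assessed value = $1,061,900 × 0.435 = $461,926.5
Disabled-veteran exemption = min($50,000, 10% × $461,926.5) = min($50,000, $46,192.65) = $46,192.65 (percentage binds)
Taxable value = $461,926.5 − $10,000 − $46,192.65 = $405,733.85
City of Rookery: $405,733.85 × 0.0076 = $3,083.57726
Oakmont Township: $405,733.85 × 0.001 = $405.73385
Total = $3,489.31111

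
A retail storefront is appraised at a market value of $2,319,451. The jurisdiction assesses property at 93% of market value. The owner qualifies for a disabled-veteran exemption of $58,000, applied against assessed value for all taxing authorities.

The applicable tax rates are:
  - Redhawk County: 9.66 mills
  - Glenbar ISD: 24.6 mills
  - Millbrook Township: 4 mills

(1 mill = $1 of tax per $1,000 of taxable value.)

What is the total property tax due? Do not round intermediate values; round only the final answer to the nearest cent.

Assessed value = $2,319,451 × 0.93 = $2,157,089.43
Taxable value = $2,157,089.43 − $58,000 = $2,099,089.43
Redhawk County: $2,099,089.43 × 0.00966 = $20,277.2038938
Glenbar ISD: $2,099,089.43 × 0.0246 = $51,637.599978
Millbrook Township: $2,099,089.43 × 0.004 = $8,396.35772
Total = $20,277.2038938 + $51,637.599978 + $8,396.35772 = $80,311.1615918

$80,311.16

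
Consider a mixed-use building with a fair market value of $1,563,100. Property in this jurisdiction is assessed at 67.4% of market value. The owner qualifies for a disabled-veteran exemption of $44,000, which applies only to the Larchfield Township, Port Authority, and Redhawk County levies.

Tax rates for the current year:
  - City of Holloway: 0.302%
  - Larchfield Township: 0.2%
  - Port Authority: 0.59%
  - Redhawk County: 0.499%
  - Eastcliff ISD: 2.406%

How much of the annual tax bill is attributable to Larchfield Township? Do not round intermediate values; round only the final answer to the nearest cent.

$2,019.06

Assessed value = $1,563,100 × 0.674 = $1,053,529.4
Larchfield Township taxable value = $1,053,529.4 − $44,000 = $1,009,529.4
Larchfield Township levy = $1,009,529.4 × 0.002 = $2,019.0588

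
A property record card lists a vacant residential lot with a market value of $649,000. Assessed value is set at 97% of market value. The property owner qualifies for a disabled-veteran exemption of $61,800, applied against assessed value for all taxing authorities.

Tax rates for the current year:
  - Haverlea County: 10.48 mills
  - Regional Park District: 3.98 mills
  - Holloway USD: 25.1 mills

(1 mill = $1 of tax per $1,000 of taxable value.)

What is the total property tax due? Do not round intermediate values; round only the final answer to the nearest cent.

$22,459.40

Assessed value = $649,000 × 0.97 = $629,530
Taxable value = $629,530 − $61,800 = $567,730
Haverlea County: $567,730 × 0.01048 = $5,949.8104
Regional Park District: $567,730 × 0.00398 = $2,259.5654
Holloway USD: $567,730 × 0.0251 = $14,250.023
Total = $5,949.8104 + $2,259.5654 + $14,250.023 = $22,459.3988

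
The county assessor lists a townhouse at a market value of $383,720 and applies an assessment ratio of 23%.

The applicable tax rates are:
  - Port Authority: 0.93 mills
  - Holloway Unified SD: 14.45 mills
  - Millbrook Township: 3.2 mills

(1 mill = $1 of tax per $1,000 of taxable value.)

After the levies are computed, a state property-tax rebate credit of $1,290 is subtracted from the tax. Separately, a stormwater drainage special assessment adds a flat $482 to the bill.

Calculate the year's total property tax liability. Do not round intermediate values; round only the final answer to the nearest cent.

Assessed value = $383,720 × 0.23 = $88,255.6
Port Authority: $88,255.6 × 0.00093 = $82.077708
Holloway Unified SD: $88,255.6 × 0.01445 = $1,275.29342
Millbrook Township: $88,255.6 × 0.0032 = $282.41792
Levies subtotal = $1,639.789048
After credit = $1,639.789048 − $1,290 = $349.789048
Total = $349.789048 + $482 = $831.789048

$831.79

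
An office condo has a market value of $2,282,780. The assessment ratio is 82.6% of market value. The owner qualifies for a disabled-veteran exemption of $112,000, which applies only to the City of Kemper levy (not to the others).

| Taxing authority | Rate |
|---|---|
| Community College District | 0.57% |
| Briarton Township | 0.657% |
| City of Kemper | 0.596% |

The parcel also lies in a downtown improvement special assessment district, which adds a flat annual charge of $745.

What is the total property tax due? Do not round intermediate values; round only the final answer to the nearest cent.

Assessed value = $2,282,780 × 0.826 = $1,885,576.28
Community College District: $1,885,576.28 × 0.0057 = $10,747.784796
Briarton Township: $1,885,576.28 × 0.00657 = $12,388.2361596
City of Kemper: ($1,885,576.28 − $112,000) × 0.00596 = $1,773,576.28 × 0.00596 = $10,570.5146288
Levies subtotal = $33,706.5355844
Total = $33,706.5355844 + $745 = $34,451.5355844

$34,451.54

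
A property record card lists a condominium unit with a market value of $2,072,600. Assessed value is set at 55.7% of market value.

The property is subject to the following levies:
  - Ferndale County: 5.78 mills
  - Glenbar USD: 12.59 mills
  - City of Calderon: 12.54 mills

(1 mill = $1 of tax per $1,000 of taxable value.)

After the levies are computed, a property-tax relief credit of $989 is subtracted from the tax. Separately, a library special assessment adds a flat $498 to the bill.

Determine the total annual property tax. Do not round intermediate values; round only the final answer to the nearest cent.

$35,192.68

Assessed value = $2,072,600 × 0.557 = $1,154,438.2
Ferndale County: $1,154,438.2 × 0.00578 = $6,672.652796
Glenbar USD: $1,154,438.2 × 0.01259 = $14,534.376938
City of Calderon: $1,154,438.2 × 0.01254 = $14,476.655028
Levies subtotal = $35,683.684762
After credit = $35,683.684762 − $989 = $34,694.684762
Total = $34,694.684762 + $498 = $35,192.684762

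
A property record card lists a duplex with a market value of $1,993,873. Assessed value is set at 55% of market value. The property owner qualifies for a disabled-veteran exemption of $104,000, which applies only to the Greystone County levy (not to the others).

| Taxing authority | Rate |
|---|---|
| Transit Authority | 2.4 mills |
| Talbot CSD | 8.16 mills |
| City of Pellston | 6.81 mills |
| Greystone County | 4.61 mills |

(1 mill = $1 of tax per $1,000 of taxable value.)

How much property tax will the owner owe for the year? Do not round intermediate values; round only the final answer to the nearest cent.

Assessed value = $1,993,873 × 0.55 = $1,096,630.15
Transit Authority: $1,096,630.15 × 0.0024 = $2,631.91236
Talbot CSD: $1,096,630.15 × 0.00816 = $8,948.502024
City of Pellston: $1,096,630.15 × 0.00681 = $7,468.0513215
Greystone County: ($1,096,630.15 − $104,000) × 0.00461 = $992,630.15 × 0.00461 = $4,576.0249915
Total = $23,624.490697

$23,624.49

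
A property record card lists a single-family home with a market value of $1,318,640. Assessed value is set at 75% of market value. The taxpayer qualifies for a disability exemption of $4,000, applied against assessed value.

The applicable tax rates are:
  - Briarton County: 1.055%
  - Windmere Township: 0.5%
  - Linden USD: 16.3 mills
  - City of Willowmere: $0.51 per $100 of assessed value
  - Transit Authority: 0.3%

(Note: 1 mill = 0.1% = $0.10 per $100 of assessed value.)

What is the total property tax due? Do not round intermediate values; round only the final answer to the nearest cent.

Assessed value = $1,318,640 × 0.75 = $988,980
Taxable value = $988,980 − $4,000 = $984,980
Briarton County: $984,980 × 0.01055 = $10,391.539
Windmere Township: $984,980 × 0.005 = $4,924.9
Linden USD: $984,980 × 0.0163 = $16,055.174
City of Willowmere: $984,980 × 0.0051 = $5,023.398
Transit Authority: $984,980 × 0.003 = $2,954.94
Total = $39,349.951

$39,349.95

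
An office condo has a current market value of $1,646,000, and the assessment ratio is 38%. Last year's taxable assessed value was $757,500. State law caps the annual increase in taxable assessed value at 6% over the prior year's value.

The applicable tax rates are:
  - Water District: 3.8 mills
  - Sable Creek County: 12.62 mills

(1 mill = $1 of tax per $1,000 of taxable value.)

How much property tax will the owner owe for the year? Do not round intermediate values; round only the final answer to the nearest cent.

Uncapped assessed value = $1,646,000 × 0.38 = $625,480
Cap limit = $757,500 × 1.06 = $802,950
Taxable assessed value = min($625,480, $802,950) = $625,480 (cap does not bind)
Water District: $625,480 × 0.0038 = $2,376.824
Sable Creek County: $625,480 × 0.01262 = $7,893.5576
Total = $10,270.3816

$10,270.38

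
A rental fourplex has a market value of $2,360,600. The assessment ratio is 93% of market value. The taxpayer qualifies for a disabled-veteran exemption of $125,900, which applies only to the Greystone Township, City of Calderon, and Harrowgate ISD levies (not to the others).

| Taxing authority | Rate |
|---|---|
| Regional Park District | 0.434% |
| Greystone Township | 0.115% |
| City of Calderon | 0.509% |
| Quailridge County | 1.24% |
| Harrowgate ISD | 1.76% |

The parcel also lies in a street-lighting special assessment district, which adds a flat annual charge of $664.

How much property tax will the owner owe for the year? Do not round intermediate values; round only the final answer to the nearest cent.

Assessed value = $2,360,600 × 0.93 = $2,195,358
Regional Park District: $2,195,358 × 0.00434 = $9,527.85372
Greystone Township: ($2,195,358 − $125,900) × 0.00115 = $2,069,458 × 0.00115 = $2,379.8767
City of Calderon: ($2,195,358 − $125,900) × 0.00509 = $2,069,458 × 0.00509 = $10,533.54122
Quailridge County: $2,195,358 × 0.0124 = $27,222.4392
Harrowgate ISD: ($2,195,358 − $125,900) × 0.0176 = $2,069,458 × 0.0176 = $36,422.4608
Levies subtotal = $86,086.17164
Total = $86,086.17164 + $664 = $86,750.17164

$86,750.17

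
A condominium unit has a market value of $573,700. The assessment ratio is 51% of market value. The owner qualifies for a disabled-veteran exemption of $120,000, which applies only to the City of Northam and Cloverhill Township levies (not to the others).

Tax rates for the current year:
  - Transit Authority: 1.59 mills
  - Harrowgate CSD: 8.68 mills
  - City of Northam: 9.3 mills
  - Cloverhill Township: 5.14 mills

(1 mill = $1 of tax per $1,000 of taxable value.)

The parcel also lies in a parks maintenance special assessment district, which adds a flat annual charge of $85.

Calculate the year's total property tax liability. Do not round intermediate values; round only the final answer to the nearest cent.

Assessed value = $573,700 × 0.51 = $292,587
Transit Authority: $292,587 × 0.00159 = $465.21333
Harrowgate CSD: $292,587 × 0.00868 = $2,539.65516
City of Northam: ($292,587 − $120,000) × 0.0093 = $172,587 × 0.0093 = $1,605.0591
Cloverhill Township: ($292,587 − $120,000) × 0.00514 = $172,587 × 0.00514 = $887.09718
Levies subtotal = $5,497.02477
Total = $5,497.02477 + $85 = $5,582.02477

$5,582.02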